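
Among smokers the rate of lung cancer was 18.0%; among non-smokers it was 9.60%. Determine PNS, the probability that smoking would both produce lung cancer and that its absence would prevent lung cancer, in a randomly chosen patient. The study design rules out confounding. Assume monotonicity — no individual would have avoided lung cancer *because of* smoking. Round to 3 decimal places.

p₁ = 0.18, p₀ = 0.096.
Under exogeneity and monotonicity, PNS = p₁ − p₀.
PNS = 0.18 − 0.096 = 0.084

PNS ≈ 0.084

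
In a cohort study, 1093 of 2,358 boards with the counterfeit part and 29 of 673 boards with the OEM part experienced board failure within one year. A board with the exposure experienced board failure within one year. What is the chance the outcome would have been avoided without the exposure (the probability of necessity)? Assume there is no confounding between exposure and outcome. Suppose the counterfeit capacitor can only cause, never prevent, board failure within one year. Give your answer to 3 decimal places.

p₁ = P(outcome | exposed) = 1093/2358 = 0.46353
p₀ = P(outcome | unexposed) = 29/673 = 0.043091
Under exogeneity and monotonicity, PN = (p₁ − p₀) / p₁.
PN = (0.46353 − 0.043091) / 0.46353 = 0.42044 / 0.46353 ≈ 0.9070

PN ≈ 0.907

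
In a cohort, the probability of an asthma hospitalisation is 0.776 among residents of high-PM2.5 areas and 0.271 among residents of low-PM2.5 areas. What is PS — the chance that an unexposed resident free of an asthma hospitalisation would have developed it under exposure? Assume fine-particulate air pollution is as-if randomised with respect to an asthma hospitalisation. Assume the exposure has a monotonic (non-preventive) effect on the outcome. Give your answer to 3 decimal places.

PS ≈ 0.693

Let p₁ = 0.776, p₀ = 0.271.
Under exogeneity and monotonicity, PS = (p₁ − p₀) / (1 − p₀).
PS = (0.776 − 0.271) / (1 − 0.271) = 0.505 / 0.729 ≈ 0.6927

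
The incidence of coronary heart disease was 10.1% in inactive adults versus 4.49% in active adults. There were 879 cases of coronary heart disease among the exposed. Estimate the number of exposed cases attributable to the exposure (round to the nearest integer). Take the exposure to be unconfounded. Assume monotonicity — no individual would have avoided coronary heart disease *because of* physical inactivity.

p₁ = 0.101, p₀ = 0.0449.
PN = (p₁ − p₀)/p₁ = (0.101 − 0.0449) / 0.101 ≈ 0.55545.
Attributable cases ≈ PN × (exposed cases) = 0.55545 × 879 ≈ 488.24.

about 488 cases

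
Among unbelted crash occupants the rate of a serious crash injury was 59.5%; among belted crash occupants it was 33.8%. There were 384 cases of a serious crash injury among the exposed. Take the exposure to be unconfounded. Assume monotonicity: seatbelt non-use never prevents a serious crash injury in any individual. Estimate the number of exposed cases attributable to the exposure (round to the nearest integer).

p₁ = 0.595, p₀ = 0.338.
PN = (p₁ − p₀)/p₁ = (0.595 − 0.338) / 0.595 ≈ 0.43193.
Attributable cases ≈ PN × (exposed cases) = 0.43193 × 384 ≈ 165.86.

about 166 cases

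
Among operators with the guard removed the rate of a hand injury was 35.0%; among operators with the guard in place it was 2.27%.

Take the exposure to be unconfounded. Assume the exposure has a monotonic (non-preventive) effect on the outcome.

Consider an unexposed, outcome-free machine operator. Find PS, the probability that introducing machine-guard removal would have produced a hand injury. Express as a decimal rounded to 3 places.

PS ≈ 0.335

p₁ = 0.35, p₀ = 0.0227.
Under exogeneity and monotonicity, PS = (p₁ − p₀) / (1 − p₀).
PS = (0.35 − 0.0227) / (1 − 0.0227) = 0.3273 / 0.9773 ≈ 0.3349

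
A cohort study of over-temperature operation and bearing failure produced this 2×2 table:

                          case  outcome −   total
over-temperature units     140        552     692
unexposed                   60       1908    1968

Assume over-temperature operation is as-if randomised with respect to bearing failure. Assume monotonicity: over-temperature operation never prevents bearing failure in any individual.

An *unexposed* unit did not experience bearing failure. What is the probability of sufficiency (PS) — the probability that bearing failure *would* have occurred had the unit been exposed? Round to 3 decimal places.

PS ≈ 0.177

p₁ = P(outcome | exposed) = 140/692 = 0.20231
p₀ = P(outcome | unexposed) = 60/1968 = 0.030488
Under exogeneity and monotonicity, PS = (p₁ − p₀)/(1 − p₀).
PS = (0.20231 − 0.030488) / 0.96951 ≈ 0.1772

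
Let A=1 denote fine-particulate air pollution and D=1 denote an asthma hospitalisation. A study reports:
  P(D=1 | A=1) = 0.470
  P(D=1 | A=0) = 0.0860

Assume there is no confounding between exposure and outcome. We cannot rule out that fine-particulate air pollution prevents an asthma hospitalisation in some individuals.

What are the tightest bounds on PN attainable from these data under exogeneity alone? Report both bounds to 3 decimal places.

0.817 ≤ PN ≤ 1.000

Let p₁ = 0.47, p₀ = 0.086.
Under exogeneity alone the bounds on PN are max{0,(p₁−p₀)/p₁} ≤ PN ≤ min{1,(1−p₀)/p₁}.
  lower = (p₁ − p₀)/p₁ = 0.384 / 0.47 ≈ 0.8170
  upper = min{1, (1 − p₀)/p₁} = 0.914 / 0.47 ≈ 1.9447 → capped at 1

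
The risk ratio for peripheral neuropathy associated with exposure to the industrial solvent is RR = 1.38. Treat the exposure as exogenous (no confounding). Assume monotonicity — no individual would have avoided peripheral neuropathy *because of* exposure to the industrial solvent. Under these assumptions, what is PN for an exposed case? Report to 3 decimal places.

PN ≈ 0.275

Under exogeneity and monotonicity, PN = (RR − 1) / RR = 1 − 1/RR.
PN = (1.38 − 1) / 1.38 = 0.38 / 1.38 ≈ 0.2754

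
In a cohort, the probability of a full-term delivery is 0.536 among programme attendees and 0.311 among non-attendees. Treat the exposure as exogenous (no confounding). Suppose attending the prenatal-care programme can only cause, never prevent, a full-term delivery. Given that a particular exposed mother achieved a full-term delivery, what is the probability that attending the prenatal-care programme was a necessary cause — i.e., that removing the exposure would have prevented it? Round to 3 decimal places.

Let p₁ = 0.536, p₀ = 0.311.
Under exogeneity and monotonicity, PN = (p₁ − p₀) / p₁.
PN = (0.536 − 0.311) / 0.536 = 0.225 / 0.536 ≈ 0.4198

PN ≈ 0.420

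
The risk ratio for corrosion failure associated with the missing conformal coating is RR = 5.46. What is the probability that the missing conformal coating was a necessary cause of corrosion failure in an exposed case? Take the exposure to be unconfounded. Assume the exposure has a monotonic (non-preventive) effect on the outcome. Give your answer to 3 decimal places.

Under exogeneity and monotonicity, PN = (RR − 1) / RR = 1 − 1/RR.
PN = (5.46 − 1) / 5.46 = 4.46 / 5.46 ≈ 0.8168

PN ≈ 0.817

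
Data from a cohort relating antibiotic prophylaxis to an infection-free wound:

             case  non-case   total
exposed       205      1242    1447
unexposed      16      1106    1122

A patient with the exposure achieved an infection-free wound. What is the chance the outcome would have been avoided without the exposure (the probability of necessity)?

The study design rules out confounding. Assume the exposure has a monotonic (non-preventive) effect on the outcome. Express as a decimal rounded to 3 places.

PN ≈ 0.899

p₁ = P(outcome | exposed) = 205/1447 = 0.14167
p₀ = P(outcome | unexposed) = 16/1122 = 0.01426
Under exogeneity and monotonicity, PN = (p₁ − p₀) / p₁.
PN = (0.14167 − 0.01426) / 0.14167 = 0.12741 / 0.14167 ≈ 0.8993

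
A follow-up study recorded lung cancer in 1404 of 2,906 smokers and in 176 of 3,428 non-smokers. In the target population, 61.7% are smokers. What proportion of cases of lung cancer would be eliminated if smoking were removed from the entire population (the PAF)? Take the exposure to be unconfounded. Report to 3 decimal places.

PAF ≈ 0.838

p₁ = P(outcome | exposed) = 1404/2906 = 0.48314
p₀ = P(outcome | unexposed) = 176/3428 = 0.051342
Overall risk P(Y=1) = π·p₁ + (1−π)·p₀ = 0.617×0.48314 + 0.383×0.051342 = 0.31776.
Under exogeneity, PAF = [P(Y=1) − p₀] / P(Y=1).
PAF = (0.31776 − 0.051342) / 0.31776 ≈ 0.8384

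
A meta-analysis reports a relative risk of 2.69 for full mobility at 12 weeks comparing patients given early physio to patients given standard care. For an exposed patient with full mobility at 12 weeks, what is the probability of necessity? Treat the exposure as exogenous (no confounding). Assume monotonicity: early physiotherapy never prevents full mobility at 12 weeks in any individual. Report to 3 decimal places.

PN ≈ 0.628

Under exogeneity and monotonicity, PN = (RR − 1) / RR = 1 − 1/RR.
PN = (2.69 − 1) / 2.69 = 1.69 / 2.69 ≈ 0.6283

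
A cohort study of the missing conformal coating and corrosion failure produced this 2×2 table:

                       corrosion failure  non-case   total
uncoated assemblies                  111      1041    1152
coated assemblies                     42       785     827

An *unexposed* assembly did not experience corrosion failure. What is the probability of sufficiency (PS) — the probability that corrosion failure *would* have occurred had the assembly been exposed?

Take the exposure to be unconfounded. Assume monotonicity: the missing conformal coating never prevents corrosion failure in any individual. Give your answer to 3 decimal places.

PS ≈ 0.048

p₁ = P(outcome | exposed) = 111/1152 = 0.096354
p₀ = P(outcome | unexposed) = 42/827 = 0.050786
Under exogeneity and monotonicity, PS = (p₁ − p₀)/(1 − p₀).
PS = (0.096354 − 0.050786) / 0.94921 ≈ 0.0480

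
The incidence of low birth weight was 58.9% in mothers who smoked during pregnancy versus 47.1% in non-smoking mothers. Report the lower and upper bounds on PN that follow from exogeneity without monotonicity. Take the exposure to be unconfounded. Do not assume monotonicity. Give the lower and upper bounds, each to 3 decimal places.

0.200 ≤ PN ≤ 0.898

p₁ = 0.589, p₀ = 0.471.
Under exogeneity alone the bounds on PN are max{0,(p₁−p₀)/p₁} ≤ PN ≤ min{1,(1−p₀)/p₁}.
  lower = (p₁ − p₀)/p₁ = 0.118 / 0.589 ≈ 0.2003
  upper = min{1, (1 − p₀)/p₁} = 0.529 / 0.589 ≈ 0.8981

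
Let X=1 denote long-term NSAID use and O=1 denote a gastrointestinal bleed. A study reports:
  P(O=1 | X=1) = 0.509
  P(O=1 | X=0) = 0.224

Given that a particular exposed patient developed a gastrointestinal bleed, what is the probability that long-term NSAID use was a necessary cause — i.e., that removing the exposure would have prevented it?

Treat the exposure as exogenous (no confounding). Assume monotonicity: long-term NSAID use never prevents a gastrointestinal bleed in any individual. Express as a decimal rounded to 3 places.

PN ≈ 0.560

Let p₁ = 0.509, p₀ = 0.224.
Under exogeneity and monotonicity, PN = (p₁ − p₀) / p₁.
PN = (0.509 − 0.224) / 0.509 = 0.285 / 0.509 ≈ 0.5599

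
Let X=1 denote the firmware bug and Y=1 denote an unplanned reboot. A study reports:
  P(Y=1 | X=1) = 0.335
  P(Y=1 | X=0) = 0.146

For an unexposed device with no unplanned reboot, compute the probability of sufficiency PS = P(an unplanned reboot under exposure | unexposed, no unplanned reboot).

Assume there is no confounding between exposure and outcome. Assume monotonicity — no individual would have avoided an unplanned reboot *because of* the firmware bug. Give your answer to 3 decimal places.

PS ≈ 0.221

Let p₁ = 0.335, p₀ = 0.146.
Under exogeneity and monotonicity, PS = (p₁ − p₀) / (1 − p₀).
PS = (0.335 − 0.146) / (1 − 0.146) = 0.189 / 0.854 ≈ 0.2213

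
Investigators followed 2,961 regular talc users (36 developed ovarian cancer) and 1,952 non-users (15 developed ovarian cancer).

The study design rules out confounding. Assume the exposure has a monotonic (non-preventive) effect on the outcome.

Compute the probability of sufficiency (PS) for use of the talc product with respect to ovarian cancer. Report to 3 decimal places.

PS ≈ 0.005

p₁ = P(outcome | exposed) = 36/2961 = 0.012158
p₀ = P(outcome | unexposed) = 15/1952 = 0.0076844
Under exogeneity and monotonicity, PS = (p₁ − p₀) / (1 − p₀).
PS = (0.012158 − 0.0076844) / (1 − 0.0076844) = 0.0044736 / 0.99232 ≈ 0.0045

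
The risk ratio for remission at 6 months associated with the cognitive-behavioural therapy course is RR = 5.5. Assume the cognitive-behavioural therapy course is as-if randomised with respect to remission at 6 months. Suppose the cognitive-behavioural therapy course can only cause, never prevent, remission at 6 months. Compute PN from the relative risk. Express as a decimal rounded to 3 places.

PN ≈ 0.818

Under exogeneity and monotonicity, PN = (RR − 1) / RR = 1 − 1/RR.
PN = (5.5 − 1) / 5.5 = 4.5 / 5.5 ≈ 0.8182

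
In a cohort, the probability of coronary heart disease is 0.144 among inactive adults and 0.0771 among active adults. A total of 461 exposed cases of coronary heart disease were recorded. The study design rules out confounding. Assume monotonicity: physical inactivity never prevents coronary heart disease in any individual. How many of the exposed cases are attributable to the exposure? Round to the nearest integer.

about 214 cases

Let p₁ = 0.144, p₀ = 0.0771.
PN = (p₁ − p₀)/p₁ = (0.144 − 0.0771) / 0.144 ≈ 0.46458.
Attributable cases ≈ PN × (exposed cases) = 0.46458 × 461 ≈ 214.17.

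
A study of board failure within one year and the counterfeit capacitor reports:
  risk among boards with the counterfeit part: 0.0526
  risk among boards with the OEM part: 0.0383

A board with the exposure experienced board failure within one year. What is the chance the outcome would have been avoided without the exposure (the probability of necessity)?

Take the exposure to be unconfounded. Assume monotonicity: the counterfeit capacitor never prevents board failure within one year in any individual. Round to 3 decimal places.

PN ≈ 0.272

Let p₁ = 0.0526, p₀ = 0.0383.
Under exogeneity and monotonicity, PN = (p₁ − p₀) / p₁.
PN = (0.0526 − 0.0383) / 0.0526 = 0.0143 / 0.0526 ≈ 0.2719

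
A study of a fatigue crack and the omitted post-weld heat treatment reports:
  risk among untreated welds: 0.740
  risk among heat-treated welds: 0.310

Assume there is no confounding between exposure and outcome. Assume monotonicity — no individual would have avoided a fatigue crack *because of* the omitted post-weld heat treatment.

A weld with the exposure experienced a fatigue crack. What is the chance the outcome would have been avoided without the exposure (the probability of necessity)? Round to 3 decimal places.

PN ≈ 0.581

Let p₁ = 0.74, p₀ = 0.31.
Under exogeneity and monotonicity, PN = (p₁ − p₀) / p₁.
PN = (0.74 − 0.31) / 0.74 = 0.43 / 0.74 ≈ 0.5811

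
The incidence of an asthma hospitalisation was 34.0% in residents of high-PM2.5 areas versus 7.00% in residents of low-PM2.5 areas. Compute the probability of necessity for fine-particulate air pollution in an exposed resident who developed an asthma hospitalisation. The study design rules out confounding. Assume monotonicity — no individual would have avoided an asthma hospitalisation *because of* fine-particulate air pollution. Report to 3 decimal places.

PN ≈ 0.794

p₁ = 0.34, p₀ = 0.07.
Under exogeneity and monotonicity, PN = (p₁ − p₀) / p₁.
PN = (0.34 − 0.07) / 0.34 = 0.27 / 0.34 ≈ 0.7941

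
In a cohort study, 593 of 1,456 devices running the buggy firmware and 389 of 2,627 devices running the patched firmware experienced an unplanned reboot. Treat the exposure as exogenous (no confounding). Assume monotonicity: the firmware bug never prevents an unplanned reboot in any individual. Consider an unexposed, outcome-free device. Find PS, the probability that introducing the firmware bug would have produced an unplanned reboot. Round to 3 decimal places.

PS ≈ 0.304

p₁ = P(outcome | exposed) = 593/1456 = 0.40728
p₀ = P(outcome | unexposed) = 389/2627 = 0.14808
Under exogeneity and monotonicity, PS = (p₁ − p₀) / (1 − p₀).
PS = (0.40728 − 0.14808) / (1 − 0.14808) = 0.2592 / 0.85192 ≈ 0.3043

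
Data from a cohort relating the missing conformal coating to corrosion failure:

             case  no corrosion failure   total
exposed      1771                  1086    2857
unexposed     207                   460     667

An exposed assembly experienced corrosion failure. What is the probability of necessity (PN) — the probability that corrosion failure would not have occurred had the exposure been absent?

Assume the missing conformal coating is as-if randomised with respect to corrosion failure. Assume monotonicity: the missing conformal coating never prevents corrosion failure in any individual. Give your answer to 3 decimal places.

p₁ = P(outcome | exposed) = 1771/2857 = 0.61988
p₀ = P(outcome | unexposed) = 207/667 = 0.31034
Under exogeneity and monotonicity, PN = (p₁ − p₀)/p₁.
PN = (0.61988 − 0.31034) / 0.61988 ≈ 0.4993

PN ≈ 0.499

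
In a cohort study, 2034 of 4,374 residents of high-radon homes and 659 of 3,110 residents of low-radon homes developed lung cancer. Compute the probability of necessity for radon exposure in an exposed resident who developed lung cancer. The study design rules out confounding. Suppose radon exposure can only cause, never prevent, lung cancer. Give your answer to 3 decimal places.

PN ≈ 0.544

p₁ = P(outcome | exposed) = 2034/4374 = 0.46502
p₀ = P(outcome | unexposed) = 659/3110 = 0.2119
Under exogeneity and monotonicity, PN = (p₁ − p₀) / p₁.
PN = (0.46502 − 0.2119) / 0.46502 = 0.25312 / 0.46502 ≈ 0.5443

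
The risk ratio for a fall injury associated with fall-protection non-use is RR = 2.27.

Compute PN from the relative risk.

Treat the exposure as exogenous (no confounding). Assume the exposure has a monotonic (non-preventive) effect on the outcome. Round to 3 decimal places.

PN ≈ 0.559

Under exogeneity and monotonicity, PN = (RR − 1) / RR = 1 − 1/RR.
PN = (2.27 − 1) / 2.27 = 1.27 / 2.27 ≈ 0.5595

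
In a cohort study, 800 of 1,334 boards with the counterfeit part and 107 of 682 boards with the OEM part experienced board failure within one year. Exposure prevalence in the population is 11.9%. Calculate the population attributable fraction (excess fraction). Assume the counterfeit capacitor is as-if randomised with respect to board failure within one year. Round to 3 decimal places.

PAF ≈ 0.251

p₁ = P(outcome | exposed) = 800/1334 = 0.5997
p₀ = P(outcome | unexposed) = 107/682 = 0.15689
Overall risk P(Y=1) = π·p₁ + (1−π)·p₀ = 0.119×0.5997 + 0.881×0.15689 = 0.20959.
Under exogeneity, PAF = [P(Y=1) − p₀] / P(Y=1).
PAF = (0.20959 − 0.15689) / 0.20959 ≈ 0.2514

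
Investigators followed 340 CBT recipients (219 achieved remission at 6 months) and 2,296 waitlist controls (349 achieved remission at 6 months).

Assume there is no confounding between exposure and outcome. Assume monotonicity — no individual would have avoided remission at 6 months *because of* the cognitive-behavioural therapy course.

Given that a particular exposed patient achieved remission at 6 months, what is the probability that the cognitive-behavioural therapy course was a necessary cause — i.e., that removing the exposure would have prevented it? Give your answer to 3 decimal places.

PN ≈ 0.764

p₁ = P(outcome | exposed) = 219/340 = 0.64412
p₀ = P(outcome | unexposed) = 349/2296 = 0.152
Under exogeneity and monotonicity, PN = (p₁ − p₀) / p₁.
PN = (0.64412 − 0.152) / 0.64412 = 0.49211 / 0.64412 ≈ 0.7640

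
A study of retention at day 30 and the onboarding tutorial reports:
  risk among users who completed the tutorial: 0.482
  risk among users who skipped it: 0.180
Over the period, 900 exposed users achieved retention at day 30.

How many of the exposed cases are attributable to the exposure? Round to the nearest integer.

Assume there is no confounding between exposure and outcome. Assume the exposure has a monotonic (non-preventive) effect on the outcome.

about 564 cases

Let p₁ = 0.482, p₀ = 0.18.
PN = (p₁ − p₀)/p₁ = (0.482 − 0.18) / 0.482 ≈ 0.62656.
Attributable cases ≈ PN × (exposed cases) = 0.62656 × 900 ≈ 563.90.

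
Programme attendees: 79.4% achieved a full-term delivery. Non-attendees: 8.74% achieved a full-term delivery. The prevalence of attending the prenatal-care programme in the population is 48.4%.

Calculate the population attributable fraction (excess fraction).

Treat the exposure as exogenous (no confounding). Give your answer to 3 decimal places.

PAF ≈ 0.796

p₁ = 0.794, p₀ = 0.0874.
Overall risk P(Y=1) = π·p₁ + (1−π)·p₀ = 0.484×0.794 + 0.516×0.0874 = 0.42939.
Under exogeneity, PAF = [P(Y=1) − p₀] / P(Y=1).
PAF = (0.42939 − 0.0874) / 0.42939 ≈ 0.7965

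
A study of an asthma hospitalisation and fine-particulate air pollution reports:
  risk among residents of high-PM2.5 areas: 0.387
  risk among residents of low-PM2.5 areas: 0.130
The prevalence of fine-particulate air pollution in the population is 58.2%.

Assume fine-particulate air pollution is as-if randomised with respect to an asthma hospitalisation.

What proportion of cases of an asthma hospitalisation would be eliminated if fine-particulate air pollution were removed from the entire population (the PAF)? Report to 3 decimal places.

Let p₁ = 0.387, p₀ = 0.13.
Overall risk P(Y=1) = π·p₁ + (1−π)·p₀ = 0.582×0.387 + 0.418×0.13 = 0.27957.
Under exogeneity, PAF = [P(Y=1) − p₀] / P(Y=1).
PAF = (0.27957 − 0.13) / 0.27957 ≈ 0.5350

PAF ≈ 0.535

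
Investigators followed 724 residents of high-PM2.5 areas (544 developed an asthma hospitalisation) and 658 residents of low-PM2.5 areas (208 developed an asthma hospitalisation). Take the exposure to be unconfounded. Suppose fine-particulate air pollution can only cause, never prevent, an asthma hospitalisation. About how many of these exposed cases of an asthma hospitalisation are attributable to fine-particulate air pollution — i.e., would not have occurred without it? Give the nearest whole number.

p₁ = P(outcome | exposed) = 544/724 = 0.75138
p₀ = P(outcome | unexposed) = 208/658 = 0.31611
PN = (p₁ − p₀)/p₁ = (0.75138 − 0.31611) / 0.75138 ≈ 0.57930.
Attributable cases ≈ PN × (exposed cases) = 0.57930 × 544 ≈ 315.14.

about 315 cases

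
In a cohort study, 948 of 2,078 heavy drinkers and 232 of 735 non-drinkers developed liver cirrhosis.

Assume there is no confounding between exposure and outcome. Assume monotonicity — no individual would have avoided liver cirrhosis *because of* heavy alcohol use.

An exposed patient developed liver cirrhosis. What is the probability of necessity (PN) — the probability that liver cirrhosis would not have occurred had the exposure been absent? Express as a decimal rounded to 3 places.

PN ≈ 0.308

p₁ = P(outcome | exposed) = 948/2078 = 0.45621
p₀ = P(outcome | unexposed) = 232/735 = 0.31565
Under exogeneity and monotonicity, PN = (p₁ − p₀) / p₁.
PN = (0.45621 − 0.31565) / 0.45621 = 0.14056 / 0.45621 ≈ 0.3081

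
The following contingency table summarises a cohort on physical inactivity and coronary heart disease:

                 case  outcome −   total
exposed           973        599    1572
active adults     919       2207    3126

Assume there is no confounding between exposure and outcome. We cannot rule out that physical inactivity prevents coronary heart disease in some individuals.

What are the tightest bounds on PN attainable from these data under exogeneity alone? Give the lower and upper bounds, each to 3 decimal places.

p₁ = P(outcome | exposed) = 973/1572 = 0.61896
p₀ = P(outcome | unexposed) = 919/3126 = 0.29399
Under exogeneity alone the bounds on PN are max{0,(p₁−p₀)/p₁} ≤ PN ≤ min{1,(1−p₀)/p₁}.
  lower = (p₁ − p₀)/p₁ = 0.32497 / 0.61896 ≈ 0.5250
  upper = min{1, (1 − p₀)/p₁} = 0.70601 / 0.61896 ≈ 1.1407 → capped at 1

0.525 ≤ PN ≤ 1.000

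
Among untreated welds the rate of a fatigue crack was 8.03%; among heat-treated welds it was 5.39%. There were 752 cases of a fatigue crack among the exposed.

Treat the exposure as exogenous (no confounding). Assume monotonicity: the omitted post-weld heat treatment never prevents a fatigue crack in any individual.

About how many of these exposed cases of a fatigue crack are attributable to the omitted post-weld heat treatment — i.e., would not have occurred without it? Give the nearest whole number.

p₁ = 0.0803, p₀ = 0.0539.
PN = (p₁ − p₀)/p₁ = (0.0803 − 0.0539) / 0.0803 ≈ 0.32877.
Attributable cases ≈ PN × (exposed cases) = 0.32877 × 752 ≈ 247.23.

about 247 cases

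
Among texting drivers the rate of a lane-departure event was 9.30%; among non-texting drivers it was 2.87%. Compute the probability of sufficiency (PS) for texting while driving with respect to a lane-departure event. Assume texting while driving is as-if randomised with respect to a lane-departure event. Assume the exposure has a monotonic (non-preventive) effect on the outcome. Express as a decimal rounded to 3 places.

p₁ = 0.093, p₀ = 0.0287.
Under exogeneity and monotonicity, PS = (p₁ − p₀) / (1 − p₀).
PS = (0.093 − 0.0287) / (1 − 0.0287) = 0.0643 / 0.9713 ≈ 0.0662

PS ≈ 0.066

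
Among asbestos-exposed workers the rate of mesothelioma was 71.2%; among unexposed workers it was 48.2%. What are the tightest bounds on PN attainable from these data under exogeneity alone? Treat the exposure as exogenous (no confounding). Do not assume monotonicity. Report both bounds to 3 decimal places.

p₁ = 0.712, p₀ = 0.482.
Under exogeneity alone the bounds on PN are max{0,(p₁−p₀)/p₁} ≤ PN ≤ min{1,(1−p₀)/p₁}.
  lower = (p₁ − p₀)/p₁ = 0.23 / 0.712 ≈ 0.3230
  upper = min{1, (1 − p₀)/p₁} = 0.518 / 0.712 ≈ 0.7275

0.323 ≤ PN ≤ 0.728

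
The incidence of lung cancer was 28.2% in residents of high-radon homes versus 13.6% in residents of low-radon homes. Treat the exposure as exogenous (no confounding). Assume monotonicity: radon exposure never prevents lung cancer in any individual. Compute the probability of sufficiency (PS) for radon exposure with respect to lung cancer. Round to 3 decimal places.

PS ≈ 0.169

p₁ = 0.282, p₀ = 0.136.
Under exogeneity and monotonicity, PS = (p₁ − p₀) / (1 − p₀).
PS = (0.282 − 0.136) / (1 − 0.136) = 0.146 / 0.864 ≈ 0.1690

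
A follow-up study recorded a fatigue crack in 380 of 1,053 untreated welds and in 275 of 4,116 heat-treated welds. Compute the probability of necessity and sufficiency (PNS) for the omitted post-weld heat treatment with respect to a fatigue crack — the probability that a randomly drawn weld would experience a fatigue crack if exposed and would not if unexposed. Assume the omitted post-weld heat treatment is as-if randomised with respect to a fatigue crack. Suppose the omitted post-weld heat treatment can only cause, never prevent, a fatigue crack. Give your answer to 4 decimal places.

PNS ≈ 0.2941

p₁ = P(outcome | exposed) = 380/1053 = 0.36087
p₀ = P(outcome | unexposed) = 275/4116 = 0.066812
Under exogeneity and monotonicity, PNS = p₁ − p₀.
PNS = 0.36087 − 0.066812 = 0.29406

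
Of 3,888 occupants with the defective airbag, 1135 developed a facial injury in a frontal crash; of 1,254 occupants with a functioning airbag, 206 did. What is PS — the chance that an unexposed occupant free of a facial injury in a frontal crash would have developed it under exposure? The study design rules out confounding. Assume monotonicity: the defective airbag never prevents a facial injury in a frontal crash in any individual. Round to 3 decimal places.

PS ≈ 0.153

p₁ = P(outcome | exposed) = 1135/3888 = 0.29192
p₀ = P(outcome | unexposed) = 206/1254 = 0.16427
Under exogeneity and monotonicity, PS = (p₁ − p₀) / (1 − p₀).
PS = (0.29192 − 0.16427) / (1 − 0.16427) = 0.12765 / 0.83573 ≈ 0.1527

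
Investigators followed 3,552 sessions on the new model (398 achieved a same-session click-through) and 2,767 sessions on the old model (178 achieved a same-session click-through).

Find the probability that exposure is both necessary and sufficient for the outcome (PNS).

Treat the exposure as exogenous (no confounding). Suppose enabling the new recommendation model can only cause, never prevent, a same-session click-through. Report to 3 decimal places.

PNS ≈ 0.048

p₁ = P(outcome | exposed) = 398/3552 = 0.11205
p₀ = P(outcome | unexposed) = 178/2767 = 0.06433
Under exogeneity and monotonicity, PNS = p₁ − p₀.
PNS = 0.11205 − 0.06433 = 0.04772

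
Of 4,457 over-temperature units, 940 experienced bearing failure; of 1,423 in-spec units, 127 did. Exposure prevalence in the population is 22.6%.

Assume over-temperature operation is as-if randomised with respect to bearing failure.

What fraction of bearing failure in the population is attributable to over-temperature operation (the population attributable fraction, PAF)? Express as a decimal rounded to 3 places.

p₁ = P(outcome | exposed) = 940/4457 = 0.2109
p₀ = P(outcome | unexposed) = 127/1423 = 0.089248
Overall risk P(Y=1) = π·p₁ + (1−π)·p₀ = 0.226×0.2109 + 0.774×0.089248 = 0.11674.
Under exogeneity, PAF = [P(Y=1) − p₀] / P(Y=1).
PAF = (0.11674 − 0.089248) / 0.11674 ≈ 0.2355

PAF ≈ 0.236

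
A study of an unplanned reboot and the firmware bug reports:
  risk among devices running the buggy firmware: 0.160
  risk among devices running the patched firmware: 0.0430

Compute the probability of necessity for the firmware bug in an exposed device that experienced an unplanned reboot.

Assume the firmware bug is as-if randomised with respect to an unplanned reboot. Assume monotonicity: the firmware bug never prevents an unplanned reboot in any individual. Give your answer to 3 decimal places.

Let p₁ = 0.16, p₀ = 0.043.
Under exogeneity and monotonicity, PN = (p₁ − p₀) / p₁.
PN = (0.16 − 0.043) / 0.16 = 0.117 / 0.16 ≈ 0.7313

PN ≈ 0.731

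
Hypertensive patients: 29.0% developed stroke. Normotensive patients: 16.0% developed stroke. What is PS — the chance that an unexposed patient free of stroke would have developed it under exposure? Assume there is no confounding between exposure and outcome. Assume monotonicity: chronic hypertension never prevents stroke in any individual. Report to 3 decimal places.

PS ≈ 0.155

p₁ = 0.29, p₀ = 0.16.
Under exogeneity and monotonicity, PS = (p₁ − p₀) / (1 − p₀).
PS = (0.29 − 0.16) / (1 − 0.16) = 0.13 / 0.84 ≈ 0.1548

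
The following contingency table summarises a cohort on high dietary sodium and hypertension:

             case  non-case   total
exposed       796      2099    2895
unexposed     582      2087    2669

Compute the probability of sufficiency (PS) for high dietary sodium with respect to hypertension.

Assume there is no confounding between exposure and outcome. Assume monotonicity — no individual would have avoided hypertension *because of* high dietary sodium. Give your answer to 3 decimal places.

PS ≈ 0.073

p₁ = P(outcome | exposed) = 796/2895 = 0.27496
p₀ = P(outcome | unexposed) = 582/2669 = 0.21806
Under exogeneity and monotonicity, PS = (p₁ − p₀) / (1 − p₀).
PS = (0.27496 − 0.21806) / (1 − 0.21806) = 0.056898 / 0.78194 ≈ 0.0728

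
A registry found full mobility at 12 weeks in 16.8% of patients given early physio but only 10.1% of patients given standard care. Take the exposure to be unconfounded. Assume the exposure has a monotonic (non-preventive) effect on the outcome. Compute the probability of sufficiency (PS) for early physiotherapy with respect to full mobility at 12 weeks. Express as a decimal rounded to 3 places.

p₁ = 0.168, p₀ = 0.101.
Under exogeneity and monotonicity, PS = (p₁ − p₀) / (1 − p₀).
PS = (0.168 − 0.101) / (1 − 0.101) = 0.067 / 0.899 ≈ 0.0745

PS ≈ 0.075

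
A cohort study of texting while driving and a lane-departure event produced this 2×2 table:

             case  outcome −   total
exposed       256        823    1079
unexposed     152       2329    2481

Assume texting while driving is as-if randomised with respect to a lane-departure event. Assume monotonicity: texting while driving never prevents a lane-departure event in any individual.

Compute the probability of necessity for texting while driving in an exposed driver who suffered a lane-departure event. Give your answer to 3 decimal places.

p₁ = P(outcome | exposed) = 256/1079 = 0.23726
p₀ = P(outcome | unexposed) = 152/2481 = 0.061266
Under exogeneity and monotonicity, PN = (p₁ − p₀) / p₁.
PN = (0.23726 − 0.061266) / 0.23726 = 0.17599 / 0.23726 ≈ 0.7418

PN ≈ 0.742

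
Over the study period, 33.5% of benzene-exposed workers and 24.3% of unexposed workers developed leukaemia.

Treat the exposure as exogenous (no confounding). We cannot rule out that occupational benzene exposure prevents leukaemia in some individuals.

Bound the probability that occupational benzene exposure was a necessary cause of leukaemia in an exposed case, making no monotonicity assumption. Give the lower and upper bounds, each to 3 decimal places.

0.275 ≤ PN ≤ 1.000

p₁ = 0.335, p₀ = 0.243.
Under exogeneity alone the bounds on PN are max{0,(p₁−p₀)/p₁} ≤ PN ≤ min{1,(1−p₀)/p₁}.
  lower = (p₁ − p₀)/p₁ = 0.092 / 0.335 ≈ 0.2746
  upper = min{1, (1 − p₀)/p₁} = 0.757 / 0.335 ≈ 2.2597 → capped at 1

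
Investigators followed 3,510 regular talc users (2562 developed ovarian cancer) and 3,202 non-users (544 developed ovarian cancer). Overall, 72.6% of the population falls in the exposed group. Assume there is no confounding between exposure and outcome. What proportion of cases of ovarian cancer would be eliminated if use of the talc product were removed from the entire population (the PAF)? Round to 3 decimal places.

PAF ≈ 0.705

p₁ = P(outcome | exposed) = 2562/3510 = 0.72991
p₀ = P(outcome | unexposed) = 544/3202 = 0.16989
Overall risk P(Y=1) = π·p₁ + (1−π)·p₀ = 0.726×0.72991 + 0.274×0.16989 = 0.57647.
Under exogeneity, PAF = [P(Y=1) − p₀] / P(Y=1).
PAF = (0.57647 − 0.16989) / 0.57647 ≈ 0.7053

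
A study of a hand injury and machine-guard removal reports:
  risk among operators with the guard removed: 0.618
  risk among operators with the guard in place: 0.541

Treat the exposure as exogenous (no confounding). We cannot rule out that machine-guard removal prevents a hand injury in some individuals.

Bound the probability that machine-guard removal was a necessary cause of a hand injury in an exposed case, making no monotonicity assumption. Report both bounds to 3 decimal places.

Let p₁ = 0.618, p₀ = 0.541.
Under exogeneity alone the bounds on PN are max{0,(p₁−p₀)/p₁} ≤ PN ≤ min{1,(1−p₀)/p₁}.
  lower = (p₁ − p₀)/p₁ = 0.077 / 0.618 ≈ 0.1246
  upper = min{1, (1 − p₀)/p₁} = 0.459 / 0.618 ≈ 0.7427

0.125 ≤ PN ≤ 0.743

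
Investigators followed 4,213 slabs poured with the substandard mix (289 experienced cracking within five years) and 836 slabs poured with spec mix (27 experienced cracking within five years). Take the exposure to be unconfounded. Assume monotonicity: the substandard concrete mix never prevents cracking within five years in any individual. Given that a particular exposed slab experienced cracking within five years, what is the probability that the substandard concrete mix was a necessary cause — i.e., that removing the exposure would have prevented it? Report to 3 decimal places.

PN ≈ 0.529

p₁ = P(outcome | exposed) = 289/4213 = 0.068597
p₀ = P(outcome | unexposed) = 27/836 = 0.032297
Under exogeneity and monotonicity, PN = (p₁ − p₀) / p₁.
PN = (0.068597 − 0.032297) / 0.068597 = 0.036301 / 0.068597 ≈ 0.5292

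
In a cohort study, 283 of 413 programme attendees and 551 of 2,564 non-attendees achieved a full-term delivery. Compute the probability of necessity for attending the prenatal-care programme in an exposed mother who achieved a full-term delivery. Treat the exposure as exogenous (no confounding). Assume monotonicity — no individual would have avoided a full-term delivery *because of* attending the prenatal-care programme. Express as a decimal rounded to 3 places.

p₁ = P(outcome | exposed) = 283/413 = 0.68523
p₀ = P(outcome | unexposed) = 551/2564 = 0.2149
Under exogeneity and monotonicity, PN = (p₁ − p₀) / p₁.
PN = (0.68523 − 0.2149) / 0.68523 = 0.47033 / 0.68523 ≈ 0.6864

PN ≈ 0.686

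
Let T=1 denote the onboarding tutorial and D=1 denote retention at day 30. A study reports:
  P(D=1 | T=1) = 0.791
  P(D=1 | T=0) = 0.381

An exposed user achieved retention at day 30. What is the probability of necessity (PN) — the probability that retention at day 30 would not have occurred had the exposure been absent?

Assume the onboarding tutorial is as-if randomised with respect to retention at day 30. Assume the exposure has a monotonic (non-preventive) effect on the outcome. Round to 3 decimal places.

Let p₁ = 0.791, p₀ = 0.381.
Under exogeneity and monotonicity, PN = (p₁ − p₀) / p₁.
PN = (0.791 − 0.381) / 0.791 = 0.41 / 0.791 ≈ 0.5183

PN ≈ 0.518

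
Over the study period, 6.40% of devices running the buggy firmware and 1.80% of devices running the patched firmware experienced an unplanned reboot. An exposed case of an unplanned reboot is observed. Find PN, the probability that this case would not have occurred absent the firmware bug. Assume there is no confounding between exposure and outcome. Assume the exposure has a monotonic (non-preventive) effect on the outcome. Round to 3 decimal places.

p₁ = 0.064, p₀ = 0.018.
Under exogeneity and monotonicity, PN = (p₁ − p₀) / p₁.
PN = (0.064 − 0.018) / 0.064 = 0.046 / 0.064 ≈ 0.7188

PN ≈ 0.719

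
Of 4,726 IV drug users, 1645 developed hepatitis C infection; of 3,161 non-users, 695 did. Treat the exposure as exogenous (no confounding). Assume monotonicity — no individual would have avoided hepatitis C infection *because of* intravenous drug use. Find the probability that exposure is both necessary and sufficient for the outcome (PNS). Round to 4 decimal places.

p₁ = P(outcome | exposed) = 1645/4726 = 0.34807
p₀ = P(outcome | unexposed) = 695/3161 = 0.21987
Under exogeneity and monotonicity, PNS = p₁ − p₀.
PNS = 0.34807 − 0.21987 = 0.12821

PNS ≈ 0.1282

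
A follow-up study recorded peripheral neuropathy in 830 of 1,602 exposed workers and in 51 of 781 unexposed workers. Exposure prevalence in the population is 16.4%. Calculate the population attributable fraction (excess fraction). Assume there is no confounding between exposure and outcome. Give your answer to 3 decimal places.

p₁ = P(outcome | exposed) = 830/1602 = 0.5181
p₀ = P(outcome | unexposed) = 51/781 = 0.065301
Overall risk P(Y=1) = π·p₁ + (1−π)·p₀ = 0.164×0.5181 + 0.836×0.065301 = 0.13956.
Under exogeneity, PAF = [P(Y=1) − p₀] / P(Y=1).
PAF = (0.13956 − 0.065301) / 0.13956 ≈ 0.5321

PAF ≈ 0.532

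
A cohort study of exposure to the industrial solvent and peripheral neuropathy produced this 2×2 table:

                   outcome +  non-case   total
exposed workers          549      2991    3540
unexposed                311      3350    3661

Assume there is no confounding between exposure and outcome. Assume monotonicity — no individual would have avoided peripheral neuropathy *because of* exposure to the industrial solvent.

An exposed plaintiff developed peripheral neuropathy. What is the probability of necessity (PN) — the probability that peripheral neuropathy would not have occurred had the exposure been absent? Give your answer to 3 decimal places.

p₁ = P(outcome | exposed) = 549/3540 = 0.15508
p₀ = P(outcome | unexposed) = 311/3661 = 0.084949
Under exogeneity and monotonicity, PN = (p₁ − p₀)/p₁.
PN = (0.15508 − 0.084949) / 0.15508 ≈ 0.4522

PN ≈ 0.452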